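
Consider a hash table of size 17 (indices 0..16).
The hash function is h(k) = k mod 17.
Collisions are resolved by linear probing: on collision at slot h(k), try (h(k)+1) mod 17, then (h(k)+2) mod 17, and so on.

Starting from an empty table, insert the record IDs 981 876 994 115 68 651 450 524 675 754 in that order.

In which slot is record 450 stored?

10

Insert 981: h=12, slot 12 empty -> index 12.
Insert 876: h=9, slot 9 empty -> index 9.
Insert 994: h=8, slot 8 empty -> index 8.
Insert 115: h=13, slot 13 empty -> index 13.
Insert 68: h=0, slot 0 empty -> index 0.
Insert 651: h=5, slot 5 empty -> index 5.
Insert 450: h=8, slots 8,9 occupied -> index 10.
Insert 524: h=14, slot 14 empty -> index 14.
Insert 675: h=12, slots 12,13,14 occupied -> index 15.
Insert 754: h=6, slot 6 empty -> index 6.
Table: [68, _, _, _, _, 651, 754, _, 994, 876, 450, _, 981, 115, 524, 675, _]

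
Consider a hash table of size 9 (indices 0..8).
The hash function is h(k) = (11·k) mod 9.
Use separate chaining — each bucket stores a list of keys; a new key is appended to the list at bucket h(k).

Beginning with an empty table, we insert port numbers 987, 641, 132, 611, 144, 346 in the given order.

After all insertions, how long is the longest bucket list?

2

987 → bucket 3
641 → bucket 4
132 → bucket 3 (collision)
611 → bucket 7
144 → bucket 0
346 → bucket 8
Final buckets:
0: 144
1: -
2: -
3: 987 -> 132
4: 641
5: -
6: -
7: 611
8: 346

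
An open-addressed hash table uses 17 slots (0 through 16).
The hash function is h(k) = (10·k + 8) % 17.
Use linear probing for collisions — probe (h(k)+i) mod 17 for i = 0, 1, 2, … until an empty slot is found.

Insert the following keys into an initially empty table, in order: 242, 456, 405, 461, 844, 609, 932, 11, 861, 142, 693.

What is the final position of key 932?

242 hashes to 14; slot 14 is free => place at 14.
456 hashes to 12; slot 12 is free => place at 12.
405 hashes to 12; 12 taken => place at 13.
461 hashes to 11; slot 11 is free => place at 11.
844 hashes to 16; slot 16 is free => place at 16.
609 hashes to 12; 12,13,14 taken => place at 15.
932 hashes to 12; 12,13,14,15,16 taken => place at 0.
11 hashes to 16; 16,0 taken => place at 1.
861 hashes to 16; 16,0,1 taken => place at 2.
142 hashes to 0; 0,1,2 taken => place at 3.
693 hashes to 2; 2,3 taken => place at 4.
Table: [932, 11, 861, 142, 693, _, _, _, _, _, _, 461, 456, 405, 242, 609, 844]

0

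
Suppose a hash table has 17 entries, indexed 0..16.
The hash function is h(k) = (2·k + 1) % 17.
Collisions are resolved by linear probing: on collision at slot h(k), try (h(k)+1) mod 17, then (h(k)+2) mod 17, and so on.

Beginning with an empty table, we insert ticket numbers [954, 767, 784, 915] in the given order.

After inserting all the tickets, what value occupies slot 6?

954: h=5 => slot 5
767: h=5, probe 5,6 => slot 6
784: h=5, probe 5,6,7 => slot 7
915: h=12 => slot 12
Table: [_, _, _, _, _, 954, 767, 784, _, _, _, _, 915, _, _, _, _]

767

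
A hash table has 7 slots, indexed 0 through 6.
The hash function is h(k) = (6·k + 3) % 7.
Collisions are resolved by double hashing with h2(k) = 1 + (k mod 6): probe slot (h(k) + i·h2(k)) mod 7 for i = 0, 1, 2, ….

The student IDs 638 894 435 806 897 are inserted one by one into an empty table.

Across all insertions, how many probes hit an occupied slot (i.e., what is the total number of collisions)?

5

638: h=2 => slot 2
894: h=5 => slot 5
435: h=2, h2=4, probe 2,6 => slot 6
806: h=2, h2=3, probe 2,5,1 => slot 1
897: h=2, h2=4, probe 2,6,3 => slot 3
Table: [., 806, 638, 897, ., 894, 435]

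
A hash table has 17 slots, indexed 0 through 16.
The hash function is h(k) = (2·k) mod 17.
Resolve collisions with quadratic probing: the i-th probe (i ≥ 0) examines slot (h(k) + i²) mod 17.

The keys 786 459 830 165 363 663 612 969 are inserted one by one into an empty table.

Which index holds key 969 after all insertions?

9

786 hashes to 8; slot 8 is free => place at 8.
459 hashes to 0; slot 0 is free => place at 0.
830 hashes to 11; slot 11 is free => place at 11.
165 hashes to 7; slot 7 is free => place at 7.
363 hashes to 12; slot 12 is free => place at 12.
663 hashes to 0; 0 taken => place at 1.
612 hashes to 0; 0,1 taken => place at 4.
969 hashes to 0; 0,1,4 taken => place at 9.
Table: [459, 663, ., ., 612, ., ., 165, 786, 969, ., 830, 363, ., ., ., .]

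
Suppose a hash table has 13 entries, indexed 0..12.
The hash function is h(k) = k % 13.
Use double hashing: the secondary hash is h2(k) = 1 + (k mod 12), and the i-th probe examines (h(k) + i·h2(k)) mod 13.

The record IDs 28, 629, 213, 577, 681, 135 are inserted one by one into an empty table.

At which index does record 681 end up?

28 hashes to 2; slot 2 is free → place at 2.
629 hashes to 5; slot 5 is free → place at 5.
213 hashes to 5, h2=10; 5,2 taken → place at 12.
577 hashes to 5, h2=2; 5 taken → place at 7.
681 hashes to 5, h2=10; 5,2,12 taken → place at 9.
135 hashes to 5, h2=4; 5,9 taken → place at 0.
Table: [135, —, 28, —, —, 629, —, 577, —, 681, —, —, 213]

9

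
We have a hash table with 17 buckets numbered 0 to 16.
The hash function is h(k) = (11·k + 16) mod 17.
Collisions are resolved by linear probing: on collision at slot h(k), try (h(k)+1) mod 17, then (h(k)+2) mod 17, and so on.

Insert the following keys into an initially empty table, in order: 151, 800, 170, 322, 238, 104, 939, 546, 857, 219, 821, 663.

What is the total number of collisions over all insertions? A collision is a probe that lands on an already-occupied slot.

Insert 151: h=11, slot 11 empty → index 11.
Insert 800: h=10, slot 10 empty → index 10.
Insert 170: h=16, slot 16 empty → index 16.
Insert 322: h=5, slot 5 empty → index 5.
Insert 238: h=16, slot 16 occupied → index 0.
Insert 104: h=4, slot 4 empty → index 4.
Insert 939: h=9, slot 9 empty → index 9.
Insert 546: h=4, slots 4,5 occupied → index 6.
Insert 857: h=8, slot 8 empty → index 8.
Insert 219: h=11, slot 11 occupied → index 12.
Insert 821: h=3, slot 3 empty → index 3.
Insert 663: h=16, slots 16,0 occupied → index 1.
Table: [238, 663, ∅, 821, 104, 322, 546, ∅, 857, 939, 800, 151, 219, ∅, ∅, ∅, 170]

6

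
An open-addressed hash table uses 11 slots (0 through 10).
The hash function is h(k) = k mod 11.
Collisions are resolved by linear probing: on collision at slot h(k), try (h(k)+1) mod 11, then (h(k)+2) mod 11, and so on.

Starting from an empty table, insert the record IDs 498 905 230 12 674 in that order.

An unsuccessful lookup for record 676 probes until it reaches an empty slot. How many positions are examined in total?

Insert 498: h=3, slot 3 empty => index 3.
Insert 905: h=3, slot 3 occupied => index 4.
Insert 230: h=10, slot 10 empty => index 10.
Insert 12: h=1, slot 1 empty => index 1.
Insert 674: h=3, slots 3,4 occupied => index 5.
Table: [-, 12, -, 498, 905, 674, -, -, -, -, 230]
Lookup 676: h=5, probe 5,6 → slot 6 empty, not found.

2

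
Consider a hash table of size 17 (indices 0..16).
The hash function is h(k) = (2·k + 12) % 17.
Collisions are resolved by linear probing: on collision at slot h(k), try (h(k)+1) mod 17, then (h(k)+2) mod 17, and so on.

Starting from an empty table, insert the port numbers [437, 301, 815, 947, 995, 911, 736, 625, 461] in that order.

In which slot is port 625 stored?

437 hashes to 2; slot 2 is free → place at 2.
301 hashes to 2; 2 taken → place at 3.
815 hashes to 10; slot 10 is free → place at 10.
947 hashes to 2; 2,3 taken → place at 4.
995 hashes to 13; slot 13 is free → place at 13.
911 hashes to 15; slot 15 is free → place at 15.
736 hashes to 5; slot 5 is free → place at 5.
625 hashes to 4; 4,5 taken → place at 6.
461 hashes to 16; slot 16 is free → place at 16.
Table: [—, —, 437, 301, 947, 736, 625, —, —, —, 815, —, —, 995, —, 911, 461]

6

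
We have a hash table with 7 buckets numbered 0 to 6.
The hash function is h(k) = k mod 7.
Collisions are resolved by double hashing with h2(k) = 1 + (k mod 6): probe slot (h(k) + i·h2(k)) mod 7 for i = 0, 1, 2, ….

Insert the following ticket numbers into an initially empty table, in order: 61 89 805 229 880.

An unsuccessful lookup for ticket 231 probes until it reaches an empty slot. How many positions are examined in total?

Insert 61: h=5, slot 5 empty => index 5.
Insert 89: h=5, h2=6, slot 5 occupied => index 4.
Insert 805: h=0, slot 0 empty => index 0.
Insert 229: h=5, h2=2, slots 5,0 occupied => index 2.
Insert 880: h=5, h2=5, slot 5 occupied => index 3.
Table: [805, —, 229, 880, 89, 61, —]
Lookup 231: h=0, h2=4, probe 0,4,1 → slot 1 empty, not found.

3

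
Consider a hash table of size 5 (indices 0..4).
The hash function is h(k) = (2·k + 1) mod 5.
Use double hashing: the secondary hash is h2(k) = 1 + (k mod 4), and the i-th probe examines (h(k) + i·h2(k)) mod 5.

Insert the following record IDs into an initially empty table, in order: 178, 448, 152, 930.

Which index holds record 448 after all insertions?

3

178 hashes to 2; slot 2 is free → place at 2.
448 hashes to 2, h2=1; 2 taken → place at 3.
152 hashes to 0; slot 0 is free → place at 0.
930 hashes to 1; slot 1 is free → place at 1.
Table: [152, 930, 178, 448, ∅]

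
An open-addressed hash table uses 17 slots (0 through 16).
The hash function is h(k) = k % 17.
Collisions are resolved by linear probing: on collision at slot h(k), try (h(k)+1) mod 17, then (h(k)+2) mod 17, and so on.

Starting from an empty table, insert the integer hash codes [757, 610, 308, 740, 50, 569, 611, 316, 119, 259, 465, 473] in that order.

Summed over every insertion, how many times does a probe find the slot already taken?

4

Insert 757: h=9, slot 9 empty => index 9.
Insert 610: h=15, slot 15 empty => index 15.
Insert 308: h=2, slot 2 empty => index 2.
Insert 740: h=9, slot 9 occupied => index 10.
Insert 50: h=16, slot 16 empty => index 16.
Insert 569: h=8, slot 8 empty => index 8.
Insert 611: h=16, slot 16 occupied => index 0.
Insert 316: h=10, slot 10 occupied => index 11.
Insert 119: h=0, slot 0 occupied => index 1.
Insert 259: h=4, slot 4 empty => index 4.
Insert 465: h=6, slot 6 empty => index 6.
Insert 473: h=14, slot 14 empty => index 14.
Table: [611, 119, 308, ., 259, ., 465, ., 569, 757, 740, 316, ., ., 473, 610, 50]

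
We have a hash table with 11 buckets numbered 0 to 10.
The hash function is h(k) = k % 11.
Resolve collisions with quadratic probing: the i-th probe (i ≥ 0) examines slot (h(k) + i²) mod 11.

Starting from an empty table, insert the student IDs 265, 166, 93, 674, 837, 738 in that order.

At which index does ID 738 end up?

265: h=1 => slot 1
166: h=1, probe 1,2 => slot 2
93: h=5 => slot 5
674: h=3 => slot 3
837: h=1, probe 1,2,5,10 => slot 10
738: h=1, probe 1,2,5,10,6 => slot 6
Table: [_, 265, 166, 674, _, 93, 738, _, _, _, 837]

6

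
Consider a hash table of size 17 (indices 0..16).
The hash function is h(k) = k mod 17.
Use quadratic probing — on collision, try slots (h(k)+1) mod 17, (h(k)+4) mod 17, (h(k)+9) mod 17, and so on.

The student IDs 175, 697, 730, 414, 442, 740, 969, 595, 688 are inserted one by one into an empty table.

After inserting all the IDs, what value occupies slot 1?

442

175 hashes to 5; slot 5 is free → place at 5.
697 hashes to 0; slot 0 is free → place at 0.
730 hashes to 16; slot 16 is free → place at 16.
414 hashes to 6; slot 6 is free → place at 6.
442 hashes to 0; 0 taken → place at 1.
740 hashes to 9; slot 9 is free → place at 9.
969 hashes to 0; 0,1 taken → place at 4.
595 hashes to 0; 0,1,4,9,16 taken → place at 8.
688 hashes to 8; 8,9 taken → place at 12.
Table: [697, 442, —, —, 969, 175, 414, —, 595, 740, —, —, 688, —, —, —, 730]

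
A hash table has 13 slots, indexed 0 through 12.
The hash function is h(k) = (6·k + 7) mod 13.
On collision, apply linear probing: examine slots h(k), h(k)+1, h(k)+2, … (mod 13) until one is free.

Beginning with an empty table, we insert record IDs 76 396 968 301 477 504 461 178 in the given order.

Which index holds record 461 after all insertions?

76 hashes to 8; slot 8 is free → place at 8.
396 hashes to 4; slot 4 is free → place at 4.
968 hashes to 4; 4 taken → place at 5.
301 hashes to 6; slot 6 is free → place at 6.
477 hashes to 9; slot 9 is free → place at 9.
504 hashes to 2; slot 2 is free → place at 2.
461 hashes to 4; 4,5,6 taken → place at 7.
178 hashes to 9; 9 taken → place at 10.
Table: [-, -, 504, -, 396, 968, 301, 461, 76, 477, 178, -, -]

7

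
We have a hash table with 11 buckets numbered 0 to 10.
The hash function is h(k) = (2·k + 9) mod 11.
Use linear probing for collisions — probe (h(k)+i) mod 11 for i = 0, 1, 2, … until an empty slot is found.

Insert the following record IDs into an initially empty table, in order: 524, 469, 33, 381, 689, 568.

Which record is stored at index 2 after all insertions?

Insert 524: h=1, slot 1 empty => index 1.
Insert 469: h=1, slot 1 occupied => index 2.
Insert 33: h=9, slot 9 empty => index 9.
Insert 381: h=1, slots 1,2 occupied => index 3.
Insert 689: h=1, slots 1,2,3 occupied => index 4.
Insert 568: h=1, slots 1,2,3,4 occupied => index 5.
Table: [_, 524, 469, 381, 689, 568, _, _, _, 33, _]

469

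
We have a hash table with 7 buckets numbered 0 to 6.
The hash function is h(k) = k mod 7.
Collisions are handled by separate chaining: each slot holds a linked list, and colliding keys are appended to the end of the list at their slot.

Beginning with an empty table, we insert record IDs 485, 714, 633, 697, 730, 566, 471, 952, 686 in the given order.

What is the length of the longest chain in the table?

3

485 → bucket 2
714 → bucket 0
633 → bucket 3
697 → bucket 4
730 → bucket 2 (collision)
566 → bucket 6
471 → bucket 2 (collision)
952 → bucket 0 (collision)
686 → bucket 0 (collision)
Final buckets:
0: 714 -> 952 -> 686
1: ∅
2: 485 -> 730 -> 471
3: 633
4: 697
5: ∅
6: 566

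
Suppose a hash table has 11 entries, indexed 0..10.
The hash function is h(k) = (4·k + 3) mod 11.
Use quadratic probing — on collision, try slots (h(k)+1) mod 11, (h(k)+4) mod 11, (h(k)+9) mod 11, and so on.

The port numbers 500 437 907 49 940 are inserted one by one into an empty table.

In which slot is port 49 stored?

10

500 hashes to 1; slot 1 is free -> place at 1.
437 hashes to 2; slot 2 is free -> place at 2.
907 hashes to 1; 1,2 taken -> place at 5.
49 hashes to 1; 1,2,5 taken -> place at 10.
940 hashes to 1; 1,2,5,10 taken -> place at 6.
Table: [∅, 500, 437, ∅, ∅, 907, 940, ∅, ∅, ∅, 49]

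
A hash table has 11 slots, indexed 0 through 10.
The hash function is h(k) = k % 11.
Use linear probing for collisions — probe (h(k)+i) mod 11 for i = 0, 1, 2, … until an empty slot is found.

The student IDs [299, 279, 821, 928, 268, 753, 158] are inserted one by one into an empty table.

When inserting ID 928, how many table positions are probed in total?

299 hashes to 2; slot 2 is free -> place at 2.
279 hashes to 4; slot 4 is free -> place at 4.
821 hashes to 7; slot 7 is free -> place at 7.
928 hashes to 4; 4 taken -> place at 5.
268 hashes to 4; 4,5 taken -> place at 6.
753 hashes to 5; 5,6,7 taken -> place at 8.
158 hashes to 4; 4,5,6,7,8 taken -> place at 9.
Table: [-, -, 299, -, 279, 928, 268, 821, 753, 158, -]

2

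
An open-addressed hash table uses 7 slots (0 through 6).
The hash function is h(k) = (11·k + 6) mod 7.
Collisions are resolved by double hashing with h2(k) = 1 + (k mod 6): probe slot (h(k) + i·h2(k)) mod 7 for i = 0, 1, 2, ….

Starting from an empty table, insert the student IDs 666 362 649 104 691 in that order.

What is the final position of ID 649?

0

666 hashes to 3; slot 3 is free -> place at 3.
362 hashes to 5; slot 5 is free -> place at 5.
649 hashes to 5, h2=2; 5 taken -> place at 0.
104 hashes to 2; slot 2 is free -> place at 2.
691 hashes to 5, h2=2; 5,0,2 taken -> place at 4.
Table: [649, -, 104, 666, 691, 362, -]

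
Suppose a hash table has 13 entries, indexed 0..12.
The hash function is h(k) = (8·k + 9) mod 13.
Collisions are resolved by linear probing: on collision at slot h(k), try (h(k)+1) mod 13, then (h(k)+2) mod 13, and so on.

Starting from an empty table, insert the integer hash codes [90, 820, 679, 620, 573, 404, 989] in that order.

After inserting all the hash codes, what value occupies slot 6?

404

Insert 90: h=1, slot 1 empty → index 1.
Insert 820: h=4, slot 4 empty → index 4.
Insert 679: h=7, slot 7 empty → index 7.
Insert 620: h=3, slot 3 empty → index 3.
Insert 573: h=4, slot 4 occupied → index 5.
Insert 404: h=4, slots 4,5 occupied → index 6.
Insert 989: h=4, slots 4,5,6,7 occupied → index 8.
Table: [—, 90, —, 620, 820, 573, 404, 679, 989, —, —, —, —]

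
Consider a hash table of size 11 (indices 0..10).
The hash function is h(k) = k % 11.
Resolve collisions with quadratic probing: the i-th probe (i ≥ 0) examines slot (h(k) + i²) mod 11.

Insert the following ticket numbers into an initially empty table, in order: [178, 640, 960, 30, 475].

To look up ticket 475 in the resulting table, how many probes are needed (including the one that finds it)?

3

Insert 178: h=2, slot 2 empty → index 2.
Insert 640: h=2, slot 2 occupied → index 3.
Insert 960: h=3, slot 3 occupied → index 4.
Insert 30: h=8, slot 8 empty → index 8.
Insert 475: h=2, slots 2,3 occupied → index 6.
Table: [∅, ∅, 178, 640, 960, ∅, 475, ∅, 30, ∅, ∅]
Lookup 475: h=2, probe 2,3,6 → found at 6.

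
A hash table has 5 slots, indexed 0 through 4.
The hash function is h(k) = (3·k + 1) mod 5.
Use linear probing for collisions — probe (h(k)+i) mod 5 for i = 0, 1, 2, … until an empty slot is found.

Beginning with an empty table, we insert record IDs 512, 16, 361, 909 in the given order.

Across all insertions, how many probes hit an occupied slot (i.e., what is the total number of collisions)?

Insert 512: h=2, slot 2 empty -> index 2.
Insert 16: h=4, slot 4 empty -> index 4.
Insert 361: h=4, slot 4 occupied -> index 0.
Insert 909: h=3, slot 3 empty -> index 3.
Table: [361, ., 512, 909, 16]

1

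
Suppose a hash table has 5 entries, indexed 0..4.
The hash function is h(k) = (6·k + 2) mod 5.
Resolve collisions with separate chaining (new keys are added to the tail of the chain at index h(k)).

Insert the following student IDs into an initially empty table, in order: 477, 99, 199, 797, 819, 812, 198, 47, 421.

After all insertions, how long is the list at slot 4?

477 -> bucket 4
99 -> bucket 1
199 -> bucket 1 (collision)
797 -> bucket 4 (collision)
819 -> bucket 1 (collision)
812 -> bucket 4 (collision)
198 -> bucket 0
47 -> bucket 4 (collision)
421 -> bucket 3
Final buckets:
0: 198
1: 99 -> 199 -> 819
2: ∅
3: 421
4: 477 -> 797 -> 812 -> 47

4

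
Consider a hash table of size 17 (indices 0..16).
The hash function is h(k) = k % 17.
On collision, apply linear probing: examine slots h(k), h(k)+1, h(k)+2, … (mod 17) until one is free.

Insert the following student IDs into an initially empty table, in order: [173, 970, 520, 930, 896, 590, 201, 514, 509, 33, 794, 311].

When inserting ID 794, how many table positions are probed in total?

Insert 173: h=3, slot 3 empty => index 3.
Insert 970: h=1, slot 1 empty => index 1.
Insert 520: h=10, slot 10 empty => index 10.
Insert 930: h=12, slot 12 empty => index 12.
Insert 896: h=12, slot 12 occupied => index 13.
Insert 590: h=12, slots 12,13 occupied => index 14.
Insert 201: h=14, slot 14 occupied => index 15.
Insert 514: h=4, slot 4 empty => index 4.
Insert 509: h=16, slot 16 empty => index 16.
Insert 33: h=16, slot 16 occupied => index 0.
Insert 794: h=12, slots 12,13,14,15,16,0,1 occupied => index 2.
Insert 311: h=5, slot 5 empty => index 5.
Table: [33, 970, 794, 173, 514, 311, —, —, —, —, 520, —, 930, 896, 590, 201, 509]

8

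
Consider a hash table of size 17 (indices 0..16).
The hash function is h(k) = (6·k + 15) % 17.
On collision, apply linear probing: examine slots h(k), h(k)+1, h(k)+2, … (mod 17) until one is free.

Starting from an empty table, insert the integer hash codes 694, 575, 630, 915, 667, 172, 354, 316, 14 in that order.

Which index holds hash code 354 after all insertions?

694: h=14 => slot 14
575: h=14, probe 14,15 => slot 15
630: h=4 => slot 4
915: h=14, probe 14,15,16 => slot 16
667: h=5 => slot 5
172: h=10 => slot 10
354: h=14, probe 14,15,16,0 => slot 0
316: h=7 => slot 7
14: h=14, probe 14,15,16,0,1 => slot 1
Table: [354, 14, —, —, 630, 667, —, 316, —, —, 172, —, —, —, 694, 575, 915]

0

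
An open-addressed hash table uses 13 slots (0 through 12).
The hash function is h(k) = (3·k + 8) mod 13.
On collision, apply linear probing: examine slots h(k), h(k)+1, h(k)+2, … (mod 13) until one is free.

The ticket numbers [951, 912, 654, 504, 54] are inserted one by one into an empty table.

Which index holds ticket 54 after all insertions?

3

951 hashes to 1; slot 1 is free -> place at 1.
912 hashes to 1; 1 taken -> place at 2.
654 hashes to 7; slot 7 is free -> place at 7.
504 hashes to 12; slot 12 is free -> place at 12.
54 hashes to 1; 1,2 taken -> place at 3.
Table: [., 951, 912, 54, ., ., ., 654, ., ., ., ., 504]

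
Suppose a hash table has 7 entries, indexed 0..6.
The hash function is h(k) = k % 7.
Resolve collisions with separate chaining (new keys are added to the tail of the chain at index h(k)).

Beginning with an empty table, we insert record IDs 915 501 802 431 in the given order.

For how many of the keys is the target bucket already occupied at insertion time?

915 -> bucket 5
501 -> bucket 4
802 -> bucket 4 (collision)
431 -> bucket 4 (collision)
Final buckets:
0: .
1: .
2: .
3: .
4: 501 -> 802 -> 431
5: 915
6: .

2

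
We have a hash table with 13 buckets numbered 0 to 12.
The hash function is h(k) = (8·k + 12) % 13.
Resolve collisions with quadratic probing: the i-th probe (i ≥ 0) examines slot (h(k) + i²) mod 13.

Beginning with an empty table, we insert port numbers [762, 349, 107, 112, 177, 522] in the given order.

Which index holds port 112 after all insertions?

12

762 hashes to 11; slot 11 is free => place at 11.
349 hashes to 9; slot 9 is free => place at 9.
107 hashes to 10; slot 10 is free => place at 10.
112 hashes to 11; 11 taken => place at 12.
177 hashes to 11; 11,12 taken => place at 2.
522 hashes to 2; 2 taken => place at 3.
Table: [., ., 177, 522, ., ., ., ., ., 349, 107, 762, 112]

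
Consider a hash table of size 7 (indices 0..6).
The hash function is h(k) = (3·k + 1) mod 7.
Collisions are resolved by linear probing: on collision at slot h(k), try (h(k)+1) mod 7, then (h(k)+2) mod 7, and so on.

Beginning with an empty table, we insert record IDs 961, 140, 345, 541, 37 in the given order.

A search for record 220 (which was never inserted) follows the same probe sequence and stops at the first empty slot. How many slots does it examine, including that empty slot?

961 hashes to 0; slot 0 is free -> place at 0.
140 hashes to 1; slot 1 is free -> place at 1.
345 hashes to 0; 0,1 taken -> place at 2.
541 hashes to 0; 0,1,2 taken -> place at 3.
37 hashes to 0; 0,1,2,3 taken -> place at 4.
Table: [961, 140, 345, 541, 37, ., .]
Lookup 220: h=3, probe 3,4,5 → slot 5 empty, not found.

3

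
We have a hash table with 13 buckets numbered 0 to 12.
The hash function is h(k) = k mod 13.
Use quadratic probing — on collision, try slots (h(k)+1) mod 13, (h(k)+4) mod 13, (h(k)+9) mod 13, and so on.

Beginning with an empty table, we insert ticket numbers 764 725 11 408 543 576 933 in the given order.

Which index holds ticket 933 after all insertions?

6

764: h=10 -> slot 10
725: h=10, probe 10,11 -> slot 11
11: h=11, probe 11,12 -> slot 12
408: h=5 -> slot 5
543: h=10, probe 10,11,1 -> slot 1
576: h=4 -> slot 4
933: h=10, probe 10,11,1,6 -> slot 6
Table: [—, 543, —, —, 576, 408, 933, —, —, —, 764, 725, 11]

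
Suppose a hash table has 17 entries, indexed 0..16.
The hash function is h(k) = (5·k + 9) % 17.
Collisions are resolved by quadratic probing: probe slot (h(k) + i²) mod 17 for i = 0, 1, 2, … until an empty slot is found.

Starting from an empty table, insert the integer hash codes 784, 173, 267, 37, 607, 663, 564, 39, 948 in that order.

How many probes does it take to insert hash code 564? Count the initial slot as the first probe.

784: h=2 -> slot 2
173: h=7 -> slot 7
267: h=1 -> slot 1
37: h=7, probe 7,8 -> slot 8
607: h=1, probe 1,2,5 -> slot 5
663: h=9 -> slot 9
564: h=7, probe 7,8,11 -> slot 11
39: h=0 -> slot 0
948: h=6 -> slot 6
Table: [39, 267, 784, ., ., 607, 948, 173, 37, 663, ., 564, ., ., ., ., .]

3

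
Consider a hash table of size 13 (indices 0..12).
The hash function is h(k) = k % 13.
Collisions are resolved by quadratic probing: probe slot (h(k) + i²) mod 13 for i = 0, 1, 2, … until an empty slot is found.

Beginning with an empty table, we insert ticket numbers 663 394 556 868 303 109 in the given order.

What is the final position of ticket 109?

663 hashes to 0; slot 0 is free → place at 0.
394 hashes to 4; slot 4 is free → place at 4.
556 hashes to 10; slot 10 is free → place at 10.
868 hashes to 10; 10 taken → place at 11.
303 hashes to 4; 4 taken → place at 5.
109 hashes to 5; 5 taken → place at 6.
Table: [663, -, -, -, 394, 303, 109, -, -, -, 556, 868, -]

6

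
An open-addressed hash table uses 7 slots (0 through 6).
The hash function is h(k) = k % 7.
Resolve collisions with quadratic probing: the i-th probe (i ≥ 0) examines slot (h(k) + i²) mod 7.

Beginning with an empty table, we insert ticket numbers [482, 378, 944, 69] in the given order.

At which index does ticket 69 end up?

1

482: h=6 => slot 6
378: h=0 => slot 0
944: h=6, probe 6,0,3 => slot 3
69: h=6, probe 6,0,3,1 => slot 1
Table: [378, 69, _, 944, _, _, 482]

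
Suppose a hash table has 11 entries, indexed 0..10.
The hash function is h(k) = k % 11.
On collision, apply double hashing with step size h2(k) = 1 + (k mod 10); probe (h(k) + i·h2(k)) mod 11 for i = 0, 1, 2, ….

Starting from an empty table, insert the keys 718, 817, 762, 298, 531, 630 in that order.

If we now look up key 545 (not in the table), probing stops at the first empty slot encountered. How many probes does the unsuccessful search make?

Insert 718: h=3, slot 3 empty -> index 3.
Insert 817: h=3, h2=8, slot 3 occupied -> index 0.
Insert 762: h=3, h2=3, slot 3 occupied -> index 6.
Insert 298: h=1, slot 1 empty -> index 1.
Insert 531: h=3, h2=2, slot 3 occupied -> index 5.
Insert 630: h=3, h2=1, slot 3 occupied -> index 4.
Table: [817, 298, —, 718, 630, 531, 762, —, —, —, —]
Lookup 545: h=6, h2=6, probe 6,1,7 → slot 7 empty, not found.

3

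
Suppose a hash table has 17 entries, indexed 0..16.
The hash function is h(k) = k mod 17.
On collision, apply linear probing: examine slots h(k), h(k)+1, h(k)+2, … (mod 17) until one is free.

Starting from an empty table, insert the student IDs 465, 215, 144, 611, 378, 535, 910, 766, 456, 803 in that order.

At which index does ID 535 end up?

9

465 hashes to 6; slot 6 is free -> place at 6.
215 hashes to 11; slot 11 is free -> place at 11.
144 hashes to 8; slot 8 is free -> place at 8.
611 hashes to 16; slot 16 is free -> place at 16.
378 hashes to 4; slot 4 is free -> place at 4.
535 hashes to 8; 8 taken -> place at 9.
910 hashes to 9; 9 taken -> place at 10.
766 hashes to 1; slot 1 is free -> place at 1.
456 hashes to 14; slot 14 is free -> place at 14.
803 hashes to 4; 4 taken -> place at 5.
Table: [-, 766, -, -, 378, 803, 465, -, 144, 535, 910, 215, -, -, 456, -, 611]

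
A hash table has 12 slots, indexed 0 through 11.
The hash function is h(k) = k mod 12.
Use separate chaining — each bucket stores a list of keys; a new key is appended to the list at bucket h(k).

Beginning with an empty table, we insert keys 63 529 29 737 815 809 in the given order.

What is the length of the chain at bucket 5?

63 -> bucket 3
529 -> bucket 1
29 -> bucket 5
737 -> bucket 5 (collision)
815 -> bucket 11
809 -> bucket 5 (collision)
Final buckets:
0: —
1: 529
2: —
3: 63
4: —
5: 29 -> 737 -> 809
6: —
7: —
8: —
9: —
10: —
11: 815

3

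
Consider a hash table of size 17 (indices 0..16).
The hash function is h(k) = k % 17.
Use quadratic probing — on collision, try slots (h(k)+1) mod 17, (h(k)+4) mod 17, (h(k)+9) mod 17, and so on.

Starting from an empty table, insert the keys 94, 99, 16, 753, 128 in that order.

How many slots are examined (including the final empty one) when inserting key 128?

2

94: h=9 → slot 9
99: h=14 → slot 14
16: h=16 → slot 16
753: h=5 → slot 5
128: h=9, probe 9,10 → slot 10
Table: [_, _, _, _, _, 753, _, _, _, 94, 128, _, _, _, 99, _, 16]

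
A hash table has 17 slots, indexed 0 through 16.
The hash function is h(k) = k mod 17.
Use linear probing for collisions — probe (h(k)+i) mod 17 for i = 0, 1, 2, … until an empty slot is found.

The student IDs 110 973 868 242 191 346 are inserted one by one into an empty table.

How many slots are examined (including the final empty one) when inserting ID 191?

3

110: h=8 → slot 8
973: h=4 → slot 4
868: h=1 → slot 1
242: h=4, probe 4,5 → slot 5
191: h=4, probe 4,5,6 → slot 6
346: h=6, probe 6,7 → slot 7
Table: [., 868, ., ., 973, 242, 191, 346, 110, ., ., ., ., ., ., ., .]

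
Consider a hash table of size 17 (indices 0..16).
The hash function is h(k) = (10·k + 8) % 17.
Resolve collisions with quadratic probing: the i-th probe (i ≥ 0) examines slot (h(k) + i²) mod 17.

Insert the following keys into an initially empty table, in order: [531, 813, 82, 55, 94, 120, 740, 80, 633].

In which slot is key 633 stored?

Insert 531: h=14, slot 14 empty -> index 14.
Insert 813: h=12, slot 12 empty -> index 12.
Insert 82: h=12, slot 12 occupied -> index 13.
Insert 55: h=14, slot 14 occupied -> index 15.
Insert 94: h=13, slots 13,14 occupied -> index 0.
Insert 120: h=1, slot 1 empty -> index 1.
Insert 740: h=13, slots 13,14,0 occupied -> index 5.
Insert 80: h=9, slot 9 empty -> index 9.
Insert 633: h=14, slots 14,15,1 occupied -> index 6.
Table: [94, 120, ., ., ., 740, 633, ., ., 80, ., ., 813, 82, 531, 55, .]

6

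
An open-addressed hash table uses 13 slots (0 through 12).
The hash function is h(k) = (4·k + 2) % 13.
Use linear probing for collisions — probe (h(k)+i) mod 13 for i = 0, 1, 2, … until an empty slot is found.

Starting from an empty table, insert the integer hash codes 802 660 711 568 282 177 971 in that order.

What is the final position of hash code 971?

4

802: h=12 => slot 12
660: h=3 => slot 3
711: h=12, probe 12,0 => slot 0
568: h=12, probe 12,0,1 => slot 1
282: h=12, probe 12,0,1,2 => slot 2
177: h=8 => slot 8
971: h=12, probe 12,0,1,2,3,4 => slot 4
Table: [711, 568, 282, 660, 971, -, -, -, 177, -, -, -, 802]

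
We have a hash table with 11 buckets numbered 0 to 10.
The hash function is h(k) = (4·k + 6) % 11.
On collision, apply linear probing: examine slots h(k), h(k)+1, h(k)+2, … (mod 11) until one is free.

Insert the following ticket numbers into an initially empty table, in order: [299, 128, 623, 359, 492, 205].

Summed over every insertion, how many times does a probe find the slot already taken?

299: h=3 -> slot 3
128: h=1 -> slot 1
623: h=1, probe 1,2 -> slot 2
359: h=1, probe 1,2,3,4 -> slot 4
492: h=5 -> slot 5
205: h=1, probe 1,2,3,4,5,6 -> slot 6
Table: [., 128, 623, 299, 359, 492, 205, ., ., ., .]

9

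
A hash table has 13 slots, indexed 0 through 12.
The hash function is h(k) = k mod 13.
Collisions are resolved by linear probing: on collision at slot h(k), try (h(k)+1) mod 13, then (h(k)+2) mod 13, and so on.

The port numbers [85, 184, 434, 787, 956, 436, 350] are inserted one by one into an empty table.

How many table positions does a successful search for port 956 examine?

3

85 hashes to 7; slot 7 is free -> place at 7.
184 hashes to 2; slot 2 is free -> place at 2.
434 hashes to 5; slot 5 is free -> place at 5.
787 hashes to 7; 7 taken -> place at 8.
956 hashes to 7; 7,8 taken -> place at 9.
436 hashes to 7; 7,8,9 taken -> place at 10.
350 hashes to 12; slot 12 is free -> place at 12.
Table: [., ., 184, ., ., 434, ., 85, 787, 956, 436, ., 350]
Lookup 956: h=7, probe 7,8,9 → found at 9.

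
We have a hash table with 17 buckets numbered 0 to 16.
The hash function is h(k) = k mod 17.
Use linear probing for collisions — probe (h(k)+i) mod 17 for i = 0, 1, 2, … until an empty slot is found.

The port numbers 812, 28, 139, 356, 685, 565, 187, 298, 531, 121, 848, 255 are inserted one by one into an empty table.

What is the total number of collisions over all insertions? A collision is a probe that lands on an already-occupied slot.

812 hashes to 13; slot 13 is free → place at 13.
28 hashes to 11; slot 11 is free → place at 11.
139 hashes to 3; slot 3 is free → place at 3.
356 hashes to 16; slot 16 is free → place at 16.
685 hashes to 5; slot 5 is free → place at 5.
565 hashes to 4; slot 4 is free → place at 4.
187 hashes to 0; slot 0 is free → place at 0.
298 hashes to 9; slot 9 is free → place at 9.
531 hashes to 4; 4,5 taken → place at 6.
121 hashes to 2; slot 2 is free → place at 2.
848 hashes to 15; slot 15 is free → place at 15.
255 hashes to 0; 0 taken → place at 1.
Table: [187, 255, 121, 139, 565, 685, 531, ., ., 298, ., 28, ., 812, ., 848, 356]

3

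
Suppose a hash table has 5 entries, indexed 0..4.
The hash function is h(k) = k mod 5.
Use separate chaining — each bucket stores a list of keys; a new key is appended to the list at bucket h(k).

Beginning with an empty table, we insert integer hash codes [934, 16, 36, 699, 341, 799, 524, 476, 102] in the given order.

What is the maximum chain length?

4

Insert 934: h=4, bucket 4 empty → new chain.
Insert 16: h=1, bucket 1 empty → new chain.
Insert 36: h=1, bucket 1 nonempty → append to chain.
Insert 699: h=4, bucket 4 nonempty → append to chain.
Insert 341: h=1, bucket 1 nonempty → append to chain.
Insert 799: h=4, bucket 4 nonempty → append to chain.
Insert 524: h=4, bucket 4 nonempty → append to chain.
Insert 476: h=1, bucket 1 nonempty → append to chain.
Insert 102: h=2, bucket 2 empty → new chain.
Final buckets:
0: —
1: 16 -> 36 -> 341 -> 476
2: 102
3: —
4: 934 -> 699 -> 799 -> 524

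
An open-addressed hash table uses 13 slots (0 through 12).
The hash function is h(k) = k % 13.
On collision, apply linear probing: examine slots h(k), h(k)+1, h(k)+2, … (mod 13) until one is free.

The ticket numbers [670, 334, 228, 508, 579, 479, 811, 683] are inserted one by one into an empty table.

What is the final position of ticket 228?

8

670 hashes to 7; slot 7 is free => place at 7.
334 hashes to 9; slot 9 is free => place at 9.
228 hashes to 7; 7 taken => place at 8.
508 hashes to 1; slot 1 is free => place at 1.
579 hashes to 7; 7,8,9 taken => place at 10.
479 hashes to 11; slot 11 is free => place at 11.
811 hashes to 5; slot 5 is free => place at 5.
683 hashes to 7; 7,8,9,10,11 taken => place at 12.
Table: [-, 508, -, -, -, 811, -, 670, 228, 334, 579, 479, 683]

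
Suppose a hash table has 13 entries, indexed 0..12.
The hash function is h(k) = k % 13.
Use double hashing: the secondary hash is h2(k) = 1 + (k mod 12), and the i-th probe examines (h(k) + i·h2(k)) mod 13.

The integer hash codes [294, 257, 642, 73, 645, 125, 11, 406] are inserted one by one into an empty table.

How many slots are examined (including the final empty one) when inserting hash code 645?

3

294: h=8 → slot 8
257: h=10 → slot 10
642: h=5 → slot 5
73: h=8, h2=2, probe 8,10,12 → slot 12
645: h=8, h2=10, probe 8,5,2 → slot 2
125: h=8, h2=6, probe 8,1 → slot 1
11: h=11 → slot 11
406: h=3 → slot 3
Table: [_, 125, 645, 406, _, 642, _, _, 294, _, 257, 11, 73]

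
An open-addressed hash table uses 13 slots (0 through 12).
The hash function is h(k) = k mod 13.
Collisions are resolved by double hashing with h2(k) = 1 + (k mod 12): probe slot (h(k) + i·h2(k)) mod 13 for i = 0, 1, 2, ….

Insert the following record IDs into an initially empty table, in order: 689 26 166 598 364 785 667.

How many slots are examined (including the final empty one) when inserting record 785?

689: h=0 -> slot 0
26: h=0, h2=3, probe 0,3 -> slot 3
166: h=10 -> slot 10
598: h=0, h2=11, probe 0,11 -> slot 11
364: h=0, h2=5, probe 0,5 -> slot 5
785: h=5, h2=6, probe 5,11,4 -> slot 4
667: h=4, h2=8, probe 4,12 -> slot 12
Table: [689, _, _, 26, 785, 364, _, _, _, _, 166, 598, 667]

3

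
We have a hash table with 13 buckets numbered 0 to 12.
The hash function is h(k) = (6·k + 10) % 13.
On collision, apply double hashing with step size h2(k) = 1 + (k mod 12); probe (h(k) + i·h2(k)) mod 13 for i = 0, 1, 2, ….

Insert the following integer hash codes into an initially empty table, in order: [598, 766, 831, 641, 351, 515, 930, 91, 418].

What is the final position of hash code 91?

598: h=10 → slot 10
766: h=4 → slot 4
831: h=4, h2=4, probe 4,8 → slot 8
641: h=8, h2=6, probe 8,1 → slot 1
351: h=10, h2=4, probe 10,1,5 → slot 5
515: h=6 → slot 6
930: h=0 → slot 0
91: h=10, h2=8, probe 10,5,0,8,3 → slot 3
418: h=9 → slot 9
Table: [930, 641, -, 91, 766, 351, 515, -, 831, 418, 598, -, -]

3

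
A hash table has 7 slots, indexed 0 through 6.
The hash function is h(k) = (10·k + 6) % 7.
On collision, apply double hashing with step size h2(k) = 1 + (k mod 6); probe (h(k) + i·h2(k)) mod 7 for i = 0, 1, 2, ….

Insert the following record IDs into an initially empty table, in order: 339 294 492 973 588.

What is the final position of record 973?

339: h=1 => slot 1
294: h=6 => slot 6
492: h=5 => slot 5
973: h=6, h2=2, probe 6,1,3 => slot 3
588: h=6, h2=1, probe 6,0 => slot 0
Table: [588, 339, ∅, 973, ∅, 492, 294]

3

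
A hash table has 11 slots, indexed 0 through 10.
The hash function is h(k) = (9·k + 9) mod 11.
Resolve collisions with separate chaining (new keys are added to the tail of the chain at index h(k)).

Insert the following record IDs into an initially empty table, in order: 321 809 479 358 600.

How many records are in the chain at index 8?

4

Insert 321: h=5, bucket 5 empty → new chain.
Insert 809: h=8, bucket 8 empty → new chain.
Insert 479: h=8, bucket 8 nonempty → append to chain.
Insert 358: h=8, bucket 8 nonempty → append to chain.
Insert 600: h=8, bucket 8 nonempty → append to chain.
Final buckets:
0: ∅
1: ∅
2: ∅
3: ∅
4: ∅
5: 321
6: ∅
7: ∅
8: 809 -> 479 -> 358 -> 600
9: ∅
10: ∅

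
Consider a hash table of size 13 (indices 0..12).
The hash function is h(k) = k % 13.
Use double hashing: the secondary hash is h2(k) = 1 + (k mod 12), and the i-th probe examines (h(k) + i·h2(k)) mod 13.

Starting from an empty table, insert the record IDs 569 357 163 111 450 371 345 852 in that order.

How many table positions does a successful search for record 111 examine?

569 hashes to 10; slot 10 is free → place at 10.
357 hashes to 6; slot 6 is free → place at 6.
163 hashes to 7; slot 7 is free → place at 7.
111 hashes to 7, h2=4; 7 taken → place at 11.
450 hashes to 8; slot 8 is free → place at 8.
371 hashes to 7, h2=12; 7,6 taken → place at 5.
345 hashes to 7, h2=10; 7 taken → place at 4.
852 hashes to 7, h2=1; 7,8 taken → place at 9.
Table: [-, -, -, -, 345, 371, 357, 163, 450, 852, 569, 111, -]
Lookup 111: h=7, h2=4, probe 7,11 → found at 11.

2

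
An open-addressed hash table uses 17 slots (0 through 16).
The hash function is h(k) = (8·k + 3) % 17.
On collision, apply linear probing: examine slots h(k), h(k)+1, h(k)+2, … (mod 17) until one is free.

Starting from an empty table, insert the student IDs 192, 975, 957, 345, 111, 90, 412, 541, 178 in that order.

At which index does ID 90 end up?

Insert 192: h=9, slot 9 empty => index 9.
Insert 975: h=0, slot 0 empty => index 0.
Insert 957: h=9, slot 9 occupied => index 10.
Insert 345: h=9, slots 9,10 occupied => index 11.
Insert 111: h=7, slot 7 empty => index 7.
Insert 90: h=9, slots 9,10,11 occupied => index 12.
Insert 412: h=1, slot 1 empty => index 1.
Insert 541: h=13, slot 13 empty => index 13.
Insert 178: h=16, slot 16 empty => index 16.
Table: [975, 412, -, -, -, -, -, 111, -, 192, 957, 345, 90, 541, -, -, 178]

12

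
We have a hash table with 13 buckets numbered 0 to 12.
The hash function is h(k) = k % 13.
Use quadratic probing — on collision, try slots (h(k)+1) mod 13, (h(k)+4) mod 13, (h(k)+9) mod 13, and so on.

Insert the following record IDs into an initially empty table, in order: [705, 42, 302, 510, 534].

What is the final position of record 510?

12

705: h=3 => slot 3
42: h=3, probe 3,4 => slot 4
302: h=3, probe 3,4,7 => slot 7
510: h=3, probe 3,4,7,12 => slot 12
534: h=1 => slot 1
Table: [—, 534, —, 705, 42, —, —, 302, —, —, —, —, 510]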